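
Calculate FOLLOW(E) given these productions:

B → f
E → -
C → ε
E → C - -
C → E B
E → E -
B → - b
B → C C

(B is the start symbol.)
In C → E B: E is followed by B, add FIRST(B) \ {ε} = { '-', 'f' }
  B is nullable, so also add FOLLOW(C)
In E → E -: E is followed by '-', add FIRST('-') \ {ε} = { '-' }

The FOLLOW sets referred to above (computed the same way, to a fixed point):
  FOLLOW(C) = { $, '-' }

Taking the union: FOLLOW(E) = { $, '-', 'f' }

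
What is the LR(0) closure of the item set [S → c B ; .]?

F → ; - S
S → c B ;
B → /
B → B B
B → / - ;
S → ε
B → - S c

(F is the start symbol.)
{ [S → c B ; .] }

Start with: [S → c B ; .]
The dot is at the end, so nothing is added.

CLOSURE = { [S → c B ; .] }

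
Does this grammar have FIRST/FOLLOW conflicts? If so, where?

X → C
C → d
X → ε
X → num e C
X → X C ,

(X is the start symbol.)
Yes. X → C with FOLLOW(X) on { 'd' }; X → X C ',' with FOLLOW(X) on { 'd' }

A FIRST/FOLLOW conflict occurs when a non-terminal N has a nullable alternative N → β (β ⇒* ε) and another alternative N → α with FIRST(α) ∩ FOLLOW(N) ≠ ∅: on such a lookahead the parser cannot decide between expanding α and letting N vanish via β.

Nullable non-terminals: X.
FIRST sets used below: FIRST(C) = { 'd' }, FIRST(X) = { 'd', 'num', ε }

X: nullable alternative(s) X → ε; FOLLOW(X) = { $, 'd' }
  X → C: FIRST \ {ε} = { 'd' } — overlaps FOLLOW(X) on { 'd' }: CONFLICT
  X → ε: FIRST \ {ε} = { } — this is the only nullable alternative, skip
  X → num e C: FIRST \ {ε} = { 'num' } — disjoint from FOLLOW(X)
  X → X C ,: FIRST \ {ε} = { 'd', 'num' } — overlaps FOLLOW(X) on { 'd' }: CONFLICT

C has no nullable alternative, so no FIRST/FOLLOW check is needed there.

So the grammar has 2 FIRST/FOLLOW conflicts (marked CONFLICT above).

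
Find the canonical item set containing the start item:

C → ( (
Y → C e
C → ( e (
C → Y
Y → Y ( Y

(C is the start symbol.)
{ [C → . ( (], [C → . ( e (], [C → . Y], [C' → . C], [Y → . C e], [Y → . Y ( Y] }

First, augment the grammar with C' → C
I₀ = CLOSURE({ [C' → . C] }):
  [C' → . C] has the dot before C: add [C → . ( (], [C → . ( e (], [C → . Y]
  [C → . Y] has the dot before Y: add [Y → . C e], [Y → . Y ( Y]
No further items can be added.

I₀ = { [C → . ( (], [C → . ( e (], [C → . Y], [C' → . C], [Y → . C e], [Y → . Y ( Y] }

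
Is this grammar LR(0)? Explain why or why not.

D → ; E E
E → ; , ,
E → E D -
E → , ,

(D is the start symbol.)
A grammar is LR(0) if no state in the canonical LR(0) collection has:
  - both a shift item (dot before a terminal) and a complete item (shift-reduce conflict), or
  - two or more complete items (reduce-reduce conflict; the accept item [D' → D .] counts as a complete item here).

Augment with D' → D and build the canonical LR(0) collection (I0 = CLOSURE({[D' → . D]}), then GOTO on every symbol after a dot until no new states appear). It has 15 states:
  I0: { [D → . ; E E], [D' → . D] }  — shift
  I1: { [D → ; . E E], [E → . , ,], [E → . ; , ,], [E → . E D -] }  — shift
  I2: { [D' → D .] }  — accept
  I3: { [E → , . ,] }  — shift
  I4: { [E → ; . , ,] }  — shift
  I5: { [D → . ; E E], [D → ; E . E], [E → . , ,], [E → . ; , ,], [E → . E D -], [E → E . D -] }  — shift
  I6: { [D → ; . E E], [E → . , ,], [E → . ; , ,], [E → . E D -], [E → ; . , ,] }  — shift
  I7: { [E → E D . -] }  — shift
  I8: { [D → . ; E E], [D → ; E E .], [E → E . D -] }  — shift, reduce
  I9: { [E → E D - .] }  — reduce
  I10: { [E → , . ,], [E → ; , . ,] }  — shift
  I11: { [E → , , .], [E → ; , , .] }  — 2 reduces
  I12: { [E → ; , . ,] }  — shift
  I13: { [E → ; , , .] }  — reduce
  I14: { [E → , , .] }  — reduce

Conflict in state I8:
  Shift-reduce conflict between [D → ; E E .] and [D → . ; E E]
So the grammar is NOT LR(0).

Answer: No. Shift-reduce conflict between [D → ; E E .] and [D → . ; E E]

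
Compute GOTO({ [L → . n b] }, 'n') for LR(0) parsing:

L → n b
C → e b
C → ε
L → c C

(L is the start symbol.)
{ [L → n . b] }

GOTO(I, 'n') = CLOSURE({ [A → αX.β] : [A → α.Xβ] ∈ I, X = 'n' })

Items with dot before 'n', with the dot advanced:
  [L → . n b] → [L → n . b]
Closure adds nothing (no advanced item has the dot before a non-terminal).

GOTO = { [L → n . b] }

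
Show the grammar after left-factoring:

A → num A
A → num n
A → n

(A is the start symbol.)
Left-factoring transforms A → αβ₁ | αβ₂ into A → αA' and A' → β₁ | β₂
(α is the longest common prefix among the alternatives). Repeat until
no nonterminal has two alternatives with a common prefix.

Round 1: A has alternatives sharing prefix 'num'. Introduce A': A → num A'
  Add: A' → A
  Add: A' → n

No remaining common prefixes — done.

Resulting grammar:
A → num A'
A' → A
A' → n
A → n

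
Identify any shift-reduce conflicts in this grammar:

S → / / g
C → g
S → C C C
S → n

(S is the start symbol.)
Augment with S' → S and build the canonical LR(0) collection (I0 = CLOSURE({[S' → . S]}), then GOTO on every symbol after a dot until no new states appear). It has 10 states:
  I0: { [C → . g], [S → . / / g], [S → . C C C], [S → . n], [S' → . S] }  — shift
  I1: { [S → / . / g] }  — shift
  I2: { [C → . g], [S → C . C C] }  — shift
  I3: { [S' → S .] }  — accept
  I4: { [C → g .] }  — reduce
  I5: { [S → n .] }  — reduce
  I6: { [C → . g], [S → C C . C] }  — shift
  I7: { [S → C C C .] }  — reduce
  I8: { [S → / / . g] }  — shift
  I9: { [S → / / g .] }  — reduce

No state contains both a complete item and a shift item.

Answer: No shift-reduce conflicts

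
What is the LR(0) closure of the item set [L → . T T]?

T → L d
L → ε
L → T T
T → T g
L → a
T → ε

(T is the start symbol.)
To compute CLOSURE, for each item [A → α.Bβ] where B is a non-terminal, add [B → .γ] for all productions B → γ; repeat for the newly added items until nothing changes.

Start with: [L → . T T]
  [L → . T T] has the dot before T: add [T → . L d], [T → . T g], [T → .]
  [T → . L d] has the dot before L: add [L → .], [L → . a]
No further items can be added.

CLOSURE = { [L → . T T], [L → . a], [L → .], [T → . L d], [T → . T g], [T → .] }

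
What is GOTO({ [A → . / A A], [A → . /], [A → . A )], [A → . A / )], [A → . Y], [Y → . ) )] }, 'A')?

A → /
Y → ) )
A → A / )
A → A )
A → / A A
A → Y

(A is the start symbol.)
GOTO(I, 'A') = CLOSURE({ [A → αX.β] : [A → α.Xβ] ∈ I, X = 'A' })

Items with dot before 'A', with the dot advanced:
  [A → . A )] → [A → A . )]
  [A → . A / )] → [A → A . / )]
Closure adds nothing (no advanced item has the dot before a non-terminal).

GOTO = { [A → A . )], [A → A . / )] }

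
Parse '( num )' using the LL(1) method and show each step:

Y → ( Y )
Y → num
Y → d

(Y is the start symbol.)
LL(1) parsing maintains a stack (initially the start symbol over $) and the input. At each step: if the stack top is a terminal, match it against the current input token; if it is a non-terminal N, replace it with the RHS of M[N, lookahead] (the unique production whose predict set contains the lookahead).

Stack is shown with the top on the left.

Stack    Input      Action
--------------------------
Y $      ( num ) $  output Y → ( Y )
( Y ) $  ( num ) $  match '('
Y ) $    num ) $    output Y → num
num ) $  num ) $    match 'num'
) $      ) $        match ')'
$        $          accept

The string is accepted.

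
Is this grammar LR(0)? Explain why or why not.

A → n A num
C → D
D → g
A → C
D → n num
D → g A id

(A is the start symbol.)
No. Shift-reduce conflict between [D → g .] and [A → . n A num]

Augment with A' → A and build the canonical LR(0) collection (I0 = CLOSURE({[A' → . A]}), then GOTO on every symbol after a dot until no new states appear). It has 11 states:
  I0: { [A → . C], [A → . n A num], [A' → . A], [C → . D], [D → . g A id], [D → . g], [D → . n num] }  — shift
  I1: { [A' → A .] }  — accept
  I2: { [A → C .] }  — reduce
  I3: { [C → D .] }  — reduce
  I4: { [A → . C], [A → . n A num], [C → . D], [D → . g A id], [D → . g], [D → . n num], [D → g . A id], [D → g .] }  — shift, reduce
  I5: { [A → . C], [A → . n A num], [A → n . A num], [C → . D], [D → . g A id], [D → . g], [D → . n num], [D → n . num] }  — shift
  I6: { [A → n A . num] }  — shift
  I7: { [D → n num .] }  — reduce
  I8: { [A → n A num .] }  — reduce
  I9: { [D → g A . id] }  — shift
  I10: { [D → g A id .] }  — reduce

Conflict in state I4:
  Shift-reduce conflict between [D → g .] and [A → . n A num]
So the grammar is NOT LR(0).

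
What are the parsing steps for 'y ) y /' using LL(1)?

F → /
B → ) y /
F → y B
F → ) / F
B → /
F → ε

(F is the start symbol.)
LL(1) parsing maintains a stack (initially the start symbol over $) and the input. At each step: if the stack top is a terminal, match it against the current input token; if it is a non-terminal N, replace it with the RHS of M[N, lookahead] (the unique production whose predict set contains the lookahead).

Stack is shown with the top on the left.

Stack    Input      Action
--------------------------
F $      y ) y / $  output F → y B
y B $    y ) y / $  match 'y'
B $      ) y / $    output B → ) y /
) y / $  ) y / $    match ')'
y / $    y / $      match 'y'
/ $      / $        match '/'
$        $          accept

The string is accepted.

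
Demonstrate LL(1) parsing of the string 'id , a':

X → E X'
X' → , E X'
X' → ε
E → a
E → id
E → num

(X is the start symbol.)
LL(1) parsing maintains a stack (initially the start symbol over $) and the input. At each step: if the stack top is a terminal, match it against the current input token; if it is a non-terminal N, replace it with the RHS of M[N, lookahead] (the unique production whose predict set contains the lookahead).

Stack is shown with the top on the left.

Stack     Input     Action
--------------------------
X $       id , a $  output X → E X'
E X' $    id , a $  output E → id
id X' $   id , a $  match 'id'
X' $      , a $     output X' → , E X'
, E X' $  , a $     match ','
E X' $    a $       output E → a
a X' $    a $       match 'a'
X' $      $         output X' → ε
$         $         accept

The string is accepted.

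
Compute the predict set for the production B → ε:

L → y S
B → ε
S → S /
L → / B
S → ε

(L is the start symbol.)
{ $ }

PREDICT(B → ε) = (FIRST(RHS) \ {ε}) ∪ (FOLLOW(B) if ε ∈ FIRST(RHS), i.e. RHS ⇒* ε)
The right-hand side is ε (FIRST(ε) = { ε }), so the predict set is FOLLOW(B) = { $ }
PREDICT(B → ε) = { $ }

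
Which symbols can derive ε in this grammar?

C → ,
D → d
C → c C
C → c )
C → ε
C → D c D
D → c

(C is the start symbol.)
ε-productions: C → ε
So C is immediately nullable.
No further non-terminal can be added: every production for the remaining non-terminals contains a terminal or a non-nullable non-terminal.
Nullable = { 'C' }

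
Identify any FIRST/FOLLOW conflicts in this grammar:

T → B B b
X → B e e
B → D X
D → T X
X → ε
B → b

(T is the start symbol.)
A FIRST/FOLLOW conflict occurs when a non-terminal N has a nullable alternative N → β (β ⇒* ε) and another alternative N → α with FIRST(α) ∩ FOLLOW(N) ≠ ∅: on such a lookahead the parser cannot decide between expanding α and letting N vanish via β.

Nullable non-terminals: X.
FIRST sets used below: FIRST(B) = { 'b' }

X: nullable alternative(s) X → ε; FOLLOW(X) = { 'b', 'e' }
  X → B e e: FIRST \ {ε} = { 'b' } — overlaps FOLLOW(X) on { 'b' }: CONFLICT
  X → ε: FIRST \ {ε} = { } — this is the only nullable alternative, skip

B, D, T have no nullable alternative, so no FIRST/FOLLOW check is needed there.

So the grammar has 1 FIRST/FOLLOW conflict (marked CONFLICT above).

Answer: Yes. X → B e e with FOLLOW(X) on { 'b' }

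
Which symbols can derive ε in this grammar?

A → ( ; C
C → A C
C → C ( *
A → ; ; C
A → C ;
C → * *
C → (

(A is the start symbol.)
There are no ε-productions, so no non-terminal can derive ε.
No non-terminals are nullable.

Answer: None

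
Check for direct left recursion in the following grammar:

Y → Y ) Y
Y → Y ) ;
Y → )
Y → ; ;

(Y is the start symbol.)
Yes, Y is left-recursive

Y → Y ) Y: LEFT RECURSIVE (starts with Y)
Y → Y ) ;: LEFT RECURSIVE (starts with Y)
Y → ): starts with ')'
Y → ; ;: starts with ';'

The grammar has direct left recursion on: Y.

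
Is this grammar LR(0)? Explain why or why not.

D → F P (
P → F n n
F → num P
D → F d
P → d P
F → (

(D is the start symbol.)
Augment with D' → D and build the canonical LR(0) collection (I0 = CLOSURE({[D' → . D]}), then GOTO on every symbol after a dot until no new states appear). It has 14 states:
  I0: { [D → . F P (], [D → . F d], [D' → . D], [F → . (], [F → . num P] }  — shift
  I1: { [F → ( .] }  — reduce
  I2: { [D' → D .] }  — accept
  I3: { [D → F . P (], [D → F . d], [F → . (], [F → . num P], [P → . F n n], [P → . d P] }  — shift
  I4: { [F → . (], [F → . num P], [F → num . P], [P → . F n n], [P → . d P] }  — shift
  I5: { [P → F . n n] }  — shift
  I6: { [F → num P .] }  — reduce
  I7: { [F → . (], [F → . num P], [P → . F n n], [P → . d P], [P → d . P] }  — shift
  I8: { [P → d P .] }  — reduce
  I9: { [P → F n . n] }  — shift
  I10: { [P → F n n .] }  — reduce
  I11: { [D → F P . (] }  — shift
  I12: { [D → F d .], [F → . (], [F → . num P], [P → . F n n], [P → . d P], [P → d . P] }  — shift, reduce
  I13: { [D → F P ( .] }  — reduce

Conflict in state I12:
  Shift-reduce conflict between [D → F d .] and [F → . (]
So the grammar is NOT LR(0).

Answer: No. Shift-reduce conflict between [D → F d .] and [F → . (]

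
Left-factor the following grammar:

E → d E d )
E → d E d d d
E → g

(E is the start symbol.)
Left-factoring transforms A → αβ₁ | αβ₂ into A → αA' and A' → β₁ | β₂
(α is the longest common prefix among the alternatives). Repeat until
no nonterminal has two alternatives with a common prefix.

Round 1: E has alternatives sharing prefix 'd E d'. Introduce E': E → d E d E'
  Add: E' → )
  Add: E' → d d

No remaining common prefixes — done.

Resulting grammar:
E → d E d E'
E' → )
E' → d d
E → g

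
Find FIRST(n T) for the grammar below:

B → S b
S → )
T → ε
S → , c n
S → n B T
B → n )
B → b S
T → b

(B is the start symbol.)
{ 'n' }

To compute FIRST(n T), process the symbols left to right:
Symbol n is a terminal. Add 'n' and stop.
FIRST(n T) = { 'n' }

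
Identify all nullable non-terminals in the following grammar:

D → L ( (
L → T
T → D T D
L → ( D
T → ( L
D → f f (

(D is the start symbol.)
A non-terminal is nullable if it can derive ε (the empty string): either it has an ε-production, or it has a production whose right-hand side consists entirely of nullable non-terminals.

There are no ε-productions, so no non-terminal can derive ε.
No non-terminals are nullable.

Answer: None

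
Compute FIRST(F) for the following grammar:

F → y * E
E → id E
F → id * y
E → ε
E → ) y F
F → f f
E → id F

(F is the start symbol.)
{ 'f', 'id', 'y' }

To compute FIRST(F), examine every production with F on the left-hand side, reading each right-hand side left to right until a non-nullable symbol is reached.

From F → y * E:
  - y is a terminal: add 'y' and stop
From F → id * y:
  - id is a terminal: add 'id' and stop
From F → f f:
  - f is a terminal: add 'f' and stop

Collecting: FIRST(F) = { 'f', 'id', 'y' }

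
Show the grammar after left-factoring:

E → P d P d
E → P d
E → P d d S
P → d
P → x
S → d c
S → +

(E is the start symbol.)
E → P d E'
E' → P d
E' → ε
E' → d S
P → d
P → x
S → d c
S → +

Left-factoring transforms A → αβ₁ | αβ₂ into A → αA' and A' → β₁ | β₂
(α is the longest common prefix among the alternatives). Repeat until
no nonterminal has two alternatives with a common prefix.

Round 1: E has alternatives sharing prefix 'P d'. Introduce E': E → P d E'
  Add: E' → P d
  Add: E' → ε
  Add: E' → d S

No remaining common prefixes — done.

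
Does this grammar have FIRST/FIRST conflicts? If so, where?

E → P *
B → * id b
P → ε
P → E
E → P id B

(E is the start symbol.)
A FIRST/FIRST conflict occurs when two productions N → α and N → β for the same non-terminal have FIRST(α) ∩ FIRST(β) ≠ ∅ (with ε ∈ FIRST of a nullable right-hand side, so two nullable alternatives also conflict).

FIRST sets of the non-terminals at (or reachable through a nullable prefix from) the front of some alternative:
  FIRST(P) = { '*', 'id', ε }
  FIRST(E) = { '*', 'id' }

Productions for E:
  E → P *: FIRST = { '*', 'id' }
  E → P id B: FIRST = { '*', 'id' }
Productions for P:
  P → ε: FIRST = { ε }
  P → E: FIRST = { '*', 'id' }
B has only one production, so no FIRST/FIRST conflict is possible there.

Conflict for E: E → P * and E → P id B
  Overlap: { '*', 'id' }

Answer: Yes. E → P '*' / E → P id B on { '*', 'id' }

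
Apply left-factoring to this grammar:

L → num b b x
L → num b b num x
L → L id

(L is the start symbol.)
L → num b b L'
L' → x
L' → num x
L → L id

Left-factoring transforms A → αβ₁ | αβ₂ into A → αA' and A' → β₁ | β₂
(α is the longest common prefix among the alternatives). Repeat until
no nonterminal has two alternatives with a common prefix.

Round 1: L has alternatives sharing prefix 'num b b'. Introduce L': L → num b b L'
  Add: L' → x
  Add: L' → num x

No remaining common prefixes — done.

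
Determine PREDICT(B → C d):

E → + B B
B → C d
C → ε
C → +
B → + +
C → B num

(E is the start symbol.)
{ '+', 'd' }

PREDICT(B → C d) = (FIRST(RHS) \ {ε}) ∪ (FOLLOW(B) if ε ∈ FIRST(RHS), i.e. RHS ⇒* ε)
FIRST(C) = { '+', 'd', ε }
FIRST(C d) = { '+', 'd' }
ε ∉ FIRST(C d), so FOLLOW(B) is not added.
PREDICT(B → C d) = { '+', 'd' }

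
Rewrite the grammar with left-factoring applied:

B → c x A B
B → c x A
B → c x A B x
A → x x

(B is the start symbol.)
B → c x A B'
B' → B B''
B'' → ε
B'' → x
B' → ε
A → x x

Left-factoring transforms A → αβ₁ | αβ₂ into A → αA' and A' → β₁ | β₂
(α is the longest common prefix among the alternatives). Repeat until
no nonterminal has two alternatives with a common prefix.

Round 1: B has alternatives sharing prefix 'c x A'. Introduce B': B → c x A B'
  Add: B' → B
  Add: B' → ε
  Add: B' → B x

Round 2: B' has alternatives sharing prefix 'B'. Introduce B'': B' → B B''
  Add: B'' → ε
  Add: B'' → x

No remaining common prefixes — done.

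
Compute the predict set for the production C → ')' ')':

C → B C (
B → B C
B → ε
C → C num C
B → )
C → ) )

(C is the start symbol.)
PREDICT(C → ')' ')') = (FIRST(RHS) \ {ε}) ∪ (FOLLOW(C) if ε ∈ FIRST(RHS), i.e. RHS ⇒* ε)
FIRST(')' ')') = { ')' }
ε ∉ FIRST(')' ')'), so FOLLOW(C) is not added.
PREDICT(C → ')' ')') = { ')' }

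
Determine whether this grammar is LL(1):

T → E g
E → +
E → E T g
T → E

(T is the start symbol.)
Relevant sets:
  FIRST(E) = { '+' }

For T:
  PREDICT(T → E g) = { '+' }
  PREDICT(T → E) = { '+' }
For E:
  PREDICT(E → '+') = { '+' }
  PREDICT(E → E T g) = { '+' }

Conflict found: Predict set conflict for T: { '+' }
The grammar is NOT LL(1).

Answer: No. Predict set conflict for T: { '+' }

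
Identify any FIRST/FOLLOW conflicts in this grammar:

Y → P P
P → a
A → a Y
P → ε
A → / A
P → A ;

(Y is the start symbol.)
Nullable non-terminals: P, Y.
FIRST sets used below: FIRST(A) = { '/', 'a' }

P: nullable alternative(s) P → ε; FOLLOW(P) = { $, '/', ';', 'a' }
  P → a: FIRST \ {ε} = { 'a' } — overlaps FOLLOW(P) on { 'a' }: CONFLICT
  P → ε: FIRST \ {ε} = { } — this is the only nullable alternative, skip
  P → A ;: FIRST \ {ε} = { '/', 'a' } — overlaps FOLLOW(P) on { '/', 'a' }: CONFLICT
Y has a nullable alternative but only one production, so nothing to check.

A has no nullable alternative, so no FIRST/FOLLOW check is needed there.

So the grammar has 2 FIRST/FOLLOW conflicts (marked CONFLICT above).

Answer: Yes. P → a with FOLLOW(P) on { 'a' }; P → A ';' with FOLLOW(P) on { '/', 'a' }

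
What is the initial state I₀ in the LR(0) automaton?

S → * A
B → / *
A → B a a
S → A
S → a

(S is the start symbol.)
First, augment the grammar with S' → S
I₀ = CLOSURE({ [S' → . S] }):
  [S' → . S] has the dot before S: add [S → . * A], [S → . A], [S → . a]
  [S → . A] has the dot before A: add [A → . B a a]
  [A → . B a a] has the dot before B: add [B → . / *]
No further items can be added.

I₀ = { [A → . B a a], [B → . / *], [S → . * A], [S → . A], [S → . a], [S' → . S] }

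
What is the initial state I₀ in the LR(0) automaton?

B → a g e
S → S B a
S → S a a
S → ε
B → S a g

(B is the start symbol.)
{ [B → . S a g], [B → . a g e], [B' → . B], [S → . S B a], [S → . S a a], [S → .] }

First, augment the grammar with B' → B
I₀ = CLOSURE({ [B' → . B] }):
  [B' → . B] has the dot before B: add [B → . a g e], [B → . S a g]
  [B → . S a g] has the dot before S: add [S → . S B a], [S → . S a a], [S → .]
No further items can be added.

I₀ = { [B → . S a g], [B → . a g e], [B' → . B], [S → . S B a], [S → . S a a], [S → .] }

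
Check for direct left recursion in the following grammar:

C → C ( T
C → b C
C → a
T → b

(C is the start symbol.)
Yes, C is left-recursive

C → C ( T: LEFT RECURSIVE (starts with C)
C → b C: starts with b
C → a: starts with a
T → b: starts with b

The grammar has direct left recursion on: C.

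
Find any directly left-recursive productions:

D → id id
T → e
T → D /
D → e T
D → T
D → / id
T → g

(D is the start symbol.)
Direct left recursion occurs when N → N α for some non-terminal N (the right-hand side begins with the left-hand side itself).

D → id id: starts with id
T → e: starts with e
T → D /: starts with D
D → e T: starts with e
D → T: starts with T
D → / id: starts with '/'
T → g: starts with g

No direct left recursion found.

Answer: No direct left recursion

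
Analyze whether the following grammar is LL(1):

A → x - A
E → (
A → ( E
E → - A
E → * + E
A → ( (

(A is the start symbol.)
No. Predict set conflict for A: { '(' }

A grammar is LL(1) if for each non-terminal N with multiple productions, the predict sets of those productions are pairwise disjoint, where PREDICT(N → α) = (FIRST(α) \ {ε}) ∪ (FOLLOW(N) if α ⇒* ε).

For A:
  PREDICT(A → x '-' A) = { 'x' }
  PREDICT(A → '(' E) = { '(' }
  PREDICT(A → '(' '(') = { '(' }
For E:
  PREDICT(E → '(') = { '(' }
  PREDICT(E → '-' A) = { '-' }
  PREDICT(E → '*' '+' E) = { '*' }

Conflict found: Predict set conflict for A: { '(' }
The grammar is NOT LL(1).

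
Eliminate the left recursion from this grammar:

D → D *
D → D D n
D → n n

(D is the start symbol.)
D → n n D'
D' → * D'
D' → D n D'
D' → ε

D is directly left-recursive. The standard transformation for
  A → A α₁ | ... | A α_m | β₁ | ... | β_n
is
  A  → β₁ A' | ... | β_n A'
  A' → α₁ A' | ... | α_m A' | ε

D → n n becomes D → n n D'
D → D * becomes D' → * D'
D → D D n becomes D' → D n D'
Add D' → ε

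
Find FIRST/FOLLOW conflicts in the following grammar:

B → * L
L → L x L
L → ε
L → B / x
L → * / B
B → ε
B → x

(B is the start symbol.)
Nullable non-terminals: B, L.
FIRST sets used below: FIRST(L) = { '*', '/', 'x', ε }, FIRST(B) = { '*', 'x', ε }

B: nullable alternative(s) B → ε; FOLLOW(B) = { $, '/', 'x' }
  B → * L: FIRST \ {ε} = { '*' } — disjoint from FOLLOW(B)
  B → ε: FIRST \ {ε} = { } — this is the only nullable alternative, skip
  B → x: FIRST \ {ε} = { 'x' } — overlaps FOLLOW(B) on { 'x' }: CONFLICT

L: nullable alternative(s) L → ε; FOLLOW(L) = { $, '/', 'x' }
  L → L x L: FIRST \ {ε} = { '*', '/', 'x' } — overlaps FOLLOW(L) on { '/', 'x' }: CONFLICT
  L → ε: FIRST \ {ε} = { } — this is the only nullable alternative, skip
  L → B / x: FIRST \ {ε} = { '*', '/', 'x' } — overlaps FOLLOW(L) on { '/', 'x' }: CONFLICT
  L → * / B: FIRST \ {ε} = { '*' } — disjoint from FOLLOW(L)

So the grammar has 3 FIRST/FOLLOW conflicts (marked CONFLICT above).

Answer: Yes. B → x with FOLLOW(B) on { 'x' }; L → L x L with FOLLOW(L) on { '/', 'x' }; L → B '/' x with FOLLOW(L) on { '/', 'x' }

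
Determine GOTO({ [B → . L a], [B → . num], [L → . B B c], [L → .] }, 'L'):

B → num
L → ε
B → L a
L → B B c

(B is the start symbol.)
GOTO(I, 'L') = CLOSURE({ [A → αX.β] : [A → α.Xβ] ∈ I, X = 'L' })

Items with dot before 'L', with the dot advanced:
  [B → . L a] → [B → L . a]
Closure adds nothing (no advanced item has the dot before a non-terminal).

GOTO = { [B → L . a] }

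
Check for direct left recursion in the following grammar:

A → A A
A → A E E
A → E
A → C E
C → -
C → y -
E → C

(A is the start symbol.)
Yes, A is left-recursive

Direct left recursion occurs when N → N α for some non-terminal N (the right-hand side begins with the left-hand side itself).

A → A A: LEFT RECURSIVE (starts with A)
A → A E E: LEFT RECURSIVE (starts with A)
A → E: starts with E
A → C E: starts with C
C → -: starts with '-'
C → y -: starts with y
E → C: starts with C

The grammar has direct left recursion on: A.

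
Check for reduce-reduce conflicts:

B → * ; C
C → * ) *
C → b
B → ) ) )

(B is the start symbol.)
A reduce-reduce conflict occurs when an LR(0) state has two complete items [A → α .] and [B → β .] — both call for a reduction, and with no lookahead the parser cannot choose between them.

Augment with B' → B and build the canonical LR(0) collection (I0 = CLOSURE({[B' → . B]}), then GOTO on every symbol after a dot until no new states appear). It has 12 states:
  I0: { [B → . ) ) )], [B → . * ; C], [B' → . B] }  — shift
  I1: { [B → ) . ) )] }  — shift
  I2: { [B → * . ; C] }  — shift
  I3: { [B' → B .] }  — accept
  I4: { [B → * ; . C], [C → . * ) *], [C → . b] }  — shift
  I5: { [C → * . ) *] }  — shift
  I6: { [B → * ; C .] }  — reduce
  I7: { [C → b .] }  — reduce
  I8: { [C → * ) . *] }  — shift
  I9: { [C → * ) * .] }  — reduce
  I10: { [B → ) ) . )] }  — shift
  I11: { [B → ) ) ) .] }  — reduce

No state contains more than one complete item.

Answer: No reduce-reduce conflicts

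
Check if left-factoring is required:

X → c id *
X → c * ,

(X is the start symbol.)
Left-factoring is needed when two productions for the same non-terminal
share a common prefix on the right-hand side.

Productions for X:
  X → c id *
  X → c * ,

Found common prefix 'c' in productions for X

Answer: Yes, X has productions with common prefix 'c'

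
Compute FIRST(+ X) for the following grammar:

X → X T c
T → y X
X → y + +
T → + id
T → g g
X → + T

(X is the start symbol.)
To compute FIRST(+ X), process the symbols left to right:
Symbol + is a terminal. Add '+' and stop.
FIRST(+ X) = { '+' }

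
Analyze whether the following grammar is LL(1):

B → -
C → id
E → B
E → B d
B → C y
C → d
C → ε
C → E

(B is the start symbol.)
No. Predict set conflict for B: { '-' }

A grammar is LL(1) if for each non-terminal N with multiple productions, the predict sets of those productions are pairwise disjoint, where PREDICT(N → α) = (FIRST(α) \ {ε}) ∪ (FOLLOW(N) if α ⇒* ε).

Relevant sets:
  FIRST(C) = { '-', 'd', 'id', 'y', ε }
  FIRST(E) = { '-', 'd', 'id', 'y' }
  FIRST(B) = { '-', 'd', 'id', 'y' }
  FOLLOW(C) = { 'y' }

For B:
  PREDICT(B → '-') = { '-' }
  PREDICT(B → C y) = { '-', 'd', 'id', 'y' }
For C:
  PREDICT(C → id) = { 'id' }
  PREDICT(C → d) = { 'd' }
  PREDICT(C → ε) = { 'y' }
  PREDICT(C → E) = { '-', 'd', 'id', 'y' }
For E:
  PREDICT(E → B) = { '-', 'd', 'id', 'y' }
  PREDICT(E → B d) = { '-', 'd', 'id', 'y' }

Conflict found: Predict set conflict for B: { '-' }
The grammar is NOT LL(1).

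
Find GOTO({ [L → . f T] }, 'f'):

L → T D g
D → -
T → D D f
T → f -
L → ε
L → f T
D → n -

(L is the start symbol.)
GOTO(I, 'f') = CLOSURE({ [A → αX.β] : [A → α.Xβ] ∈ I, X = 'f' })

Items with dot before 'f', with the dot advanced:
  [L → . f T] → [L → f . T]
Closure of the advanced items:
  [L → f . T] has the dot before T: add [T → . D D f], [T → . f -]
  [T → . D D f] has the dot before D: add [D → . -], [D → . n -]

GOTO = { [D → . -], [D → . n -], [L → f . T], [T → . D D f], [T → . f -] }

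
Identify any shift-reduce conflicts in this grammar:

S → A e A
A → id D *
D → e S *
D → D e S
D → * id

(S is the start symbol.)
No shift-reduce conflicts

A shift-reduce conflict occurs when an LR(0) state has both:
  - a complete (reduce) item [A → α .] (dot at the end), and
  - a shift item [B → β . c γ] (dot before a terminal).

Augment with S' → S and build the canonical LR(0) collection (I0 = CLOSURE({[S' → . S]}), then GOTO on every symbol after a dot until no new states appear). It has 15 states:
  I0: { [A → . id D *], [S → . A e A], [S' → . S] }  — shift
  I1: { [S → A . e A] }  — shift
  I2: { [S' → S .] }  — accept
  I3: { [A → id . D *], [D → . * id], [D → . D e S], [D → . e S *] }  — shift
  I4: { [D → * . id] }  — shift
  I5: { [A → id D . *], [D → D . e S] }  — shift
  I6: { [A → . id D *], [D → e . S *], [S → . A e A] }  — shift
  I7: { [D → e S . *] }  — shift
  I8: { [D → e S * .] }  — reduce
  I9: { [A → id D * .] }  — reduce
  I10: { [A → . id D *], [D → D e . S], [S → . A e A] }  — shift
  I11: { [D → D e S .] }  — reduce
  I12: { [D → * id .] }  — reduce
  I13: { [A → . id D *], [S → A e . A] }  — shift
  I14: { [S → A e A .] }  — reduce

No state contains both a complete item and a shift item.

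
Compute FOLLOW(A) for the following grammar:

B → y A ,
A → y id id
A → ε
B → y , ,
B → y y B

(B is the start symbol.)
In B → y A ,: A is followed by ',', add FIRST(',') \ {ε} = { ',' }

Taking the union: FOLLOW(A) = { ',' }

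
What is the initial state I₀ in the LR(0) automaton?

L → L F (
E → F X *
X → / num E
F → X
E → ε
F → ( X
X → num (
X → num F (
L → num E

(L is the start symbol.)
First, augment the grammar with L' → L
I₀ = CLOSURE({ [L' → . L] }):
  [L' → . L] has the dot before L: add [L → . L F (], [L → . num E]
No further items can be added.

I₀ = { [L → . L F (], [L → . num E], [L' → . L] }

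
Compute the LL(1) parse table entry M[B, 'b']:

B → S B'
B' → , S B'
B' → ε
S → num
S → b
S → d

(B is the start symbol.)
To find M[B, 'b'], we find productions for B where 'b' is in the predict set (PREDICT(N → α) = (FIRST(α) \ {ε}) ∪ (FOLLOW(N) if α ⇒* ε)).

Relevant sets:
  FIRST(S) = { 'b', 'd', 'num' }

B → S B': PREDICT = { 'b', 'd', 'num' }
  'b' is in predict set, so this production goes in M[B, 'b']

M[B, 'b'] = B → S B'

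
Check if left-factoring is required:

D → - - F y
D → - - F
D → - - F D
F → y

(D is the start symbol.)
Left-factoring is needed when two productions for the same non-terminal
share a common prefix on the right-hand side.

Productions for D:
  D → - - F y
  D → - - F
  D → - - F D

Found common prefix '- - F' in productions for D

Answer: Yes, D has productions with common prefix '- - F'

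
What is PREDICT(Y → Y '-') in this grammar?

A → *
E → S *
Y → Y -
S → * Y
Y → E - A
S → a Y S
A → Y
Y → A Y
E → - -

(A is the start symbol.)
PREDICT(Y → Y '-') = (FIRST(RHS) \ {ε}) ∪ (FOLLOW(Y) if ε ∈ FIRST(RHS), i.e. RHS ⇒* ε)
FIRST(Y) = { '*', '-', 'a' }
FIRST(Y '-') = { '*', '-', 'a' }
ε ∉ FIRST(Y '-'), so FOLLOW(Y) is not added.
PREDICT(Y → Y '-') = { '*', '-', 'a' }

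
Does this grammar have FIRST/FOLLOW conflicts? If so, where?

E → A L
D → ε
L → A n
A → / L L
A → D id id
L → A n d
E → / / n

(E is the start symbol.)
No FIRST/FOLLOW conflicts.

Nullable non-terminals: D.
D has a nullable alternative but only one production, so nothing to check.

A, E, L have no nullable alternative, so no FIRST/FOLLOW check is needed there.

No FIRST/FOLLOW conflicts found.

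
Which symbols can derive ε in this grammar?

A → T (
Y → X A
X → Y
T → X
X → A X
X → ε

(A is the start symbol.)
A non-terminal is nullable if it can derive ε (the empty string): either it has an ε-production, or it has a production whose right-hand side consists entirely of nullable non-terminals.

ε-productions: X → ε
So X is immediately nullable.
T → X: every symbol on the right is nullable, so T is nullable too.
No further non-terminal can be added: every production for the remaining non-terminals contains a terminal or a non-nullable non-terminal.
Nullable = { 'T', 'X' }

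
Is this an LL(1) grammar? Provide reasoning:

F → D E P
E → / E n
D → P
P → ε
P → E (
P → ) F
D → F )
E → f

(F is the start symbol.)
No. Predict set conflict for D: { ')', '/', 'f' }

Relevant sets:
  FIRST(P) = { ')', '/', 'f', ε }
  FIRST(F) = { ')', '/', 'f' }
  FIRST(E) = { '/', 'f' }
  FOLLOW(D) = { '/', 'f' }
  FOLLOW(P) = { $, ')', '/', 'f' }

For E:
  PREDICT(E → '/' E n) = { '/' }
  PREDICT(E → f) = { 'f' }
For D:
  PREDICT(D → P) = { ')', '/', 'f' }
  PREDICT(D → F ')') = { ')', '/', 'f' }
For P:
  PREDICT(P → ε) = { $, ')', '/', 'f' }
  PREDICT(P → E '(') = { '/', 'f' }
  PREDICT(P → ')' F) = { ')' }
F has a single production, so nothing to check there.

Conflict found: Predict set conflict for D: { ')', '/', 'f' }
The grammar is NOT LL(1).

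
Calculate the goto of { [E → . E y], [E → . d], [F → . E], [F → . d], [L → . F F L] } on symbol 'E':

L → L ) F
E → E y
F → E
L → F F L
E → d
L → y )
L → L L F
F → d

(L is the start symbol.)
GOTO(I, 'E') = CLOSURE({ [A → αX.β] : [A → α.Xβ] ∈ I, X = 'E' })

Items with dot before 'E', with the dot advanced:
  [E → . E y] → [E → E . y]
  [F → . E] → [F → E .]
Closure adds nothing (no advanced item has the dot before a non-terminal).

GOTO = { [E → E . y], [F → E .] }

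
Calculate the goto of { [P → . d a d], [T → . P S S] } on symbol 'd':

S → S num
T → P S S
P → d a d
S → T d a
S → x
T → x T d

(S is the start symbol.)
GOTO(I, 'd') = CLOSURE({ [A → αX.β] : [A → α.Xβ] ∈ I, X = 'd' })

Items with dot before 'd', with the dot advanced:
  [P → . d a d] → [P → d . a d]
Closure adds nothing (no advanced item has the dot before a non-terminal).

GOTO = { [P → d . a d] }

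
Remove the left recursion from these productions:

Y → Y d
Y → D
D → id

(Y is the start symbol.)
Y → D Y'
Y' → d Y'
Y' → ε
D → id

Y is directly left-recursive. The standard transformation for
  A → A α₁ | ... | A α_m | β₁ | ... | β_n
is
  A  → β₁ A' | ... | β_n A'
  A' → α₁ A' | ... | α_m A' | ε

Y → D becomes Y → D Y'
Y → Y d becomes Y' → d Y'
Add Y' → ε

Productions for other non-terminals are unchanged:
  D → id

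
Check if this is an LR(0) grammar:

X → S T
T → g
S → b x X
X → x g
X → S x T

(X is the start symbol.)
A grammar is LR(0) if no state in the canonical LR(0) collection has:
  - both a shift item (dot before a terminal) and a complete item (shift-reduce conflict), or
  - two or more complete items (reduce-reduce conflict; the accept item [X' → X .] counts as a complete item here).

Augment with X' → X and build the canonical LR(0) collection (I0 = CLOSURE({[X' → . X]}), then GOTO on every symbol after a dot until no new states appear). It has 12 states:
  I0: { [S → . b x X], [X → . S T], [X → . S x T], [X → . x g], [X' → . X] }  — shift
  I1: { [T → . g], [X → S . T], [X → S . x T] }  — shift
  I2: { [X' → X .] }  — accept
  I3: { [S → b . x X] }  — shift
  I4: { [X → x . g] }  — shift
  I5: { [X → x g .] }  — reduce
  I6: { [S → . b x X], [S → b x . X], [X → . S T], [X → . S x T], [X → . x g] }  — shift
  I7: { [S → b x X .] }  — reduce
  I8: { [X → S T .] }  — reduce
  I9: { [T → g .] }  — reduce
  I10: { [T → . g], [X → S x . T] }  — shift
  I11: { [X → S x T .] }  — reduce

Every state is either a pure shift/goto state or contains exactly one complete item and nothing to shift — no conflicts. The grammar is LR(0).

Answer: Yes, the grammar is LR(0)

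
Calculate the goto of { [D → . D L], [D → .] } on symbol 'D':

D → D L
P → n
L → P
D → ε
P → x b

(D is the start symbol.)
{ [D → D . L], [L → . P], [P → . n], [P → . x b] }

GOTO(I, 'D') = CLOSURE({ [A → αX.β] : [A → α.Xβ] ∈ I, X = 'D' })

Items with dot before 'D', with the dot advanced:
  [D → . D L] → [D → D . L]
Closure of the advanced items:
  [D → D . L] has the dot before L: add [L → . P]
  [L → . P] has the dot before P: add [P → . n], [P → . x b]

GOTO = { [D → D . L], [L → . P], [P → . n], [P → . x b] }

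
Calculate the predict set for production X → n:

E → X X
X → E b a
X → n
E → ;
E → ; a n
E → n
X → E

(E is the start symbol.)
PREDICT(X → n) = (FIRST(RHS) \ {ε}) ∪ (FOLLOW(X) if ε ∈ FIRST(RHS), i.e. RHS ⇒* ε)
FIRST(n) = { 'n' }
ε ∉ FIRST(n), so FOLLOW(X) is not added.
PREDICT(X → n) = { 'n' }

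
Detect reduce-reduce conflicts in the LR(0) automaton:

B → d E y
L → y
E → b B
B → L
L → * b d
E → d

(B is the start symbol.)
A reduce-reduce conflict occurs when an LR(0) state has two complete items [A → α .] and [B → β .] — both call for a reduction, and with no lookahead the parser cannot choose between them.

Augment with B' → B and build the canonical LR(0) collection (I0 = CLOSURE({[B' → . B]}), then GOTO on every symbol after a dot until no new states appear). It has 13 states:
  I0: { [B → . L], [B → . d E y], [B' → . B], [L → . * b d], [L → . y] }  — shift
  I1: { [L → * . b d] }  — shift
  I2: { [B' → B .] }  — accept
  I3: { [B → L .] }  — reduce
  I4: { [B → d . E y], [E → . b B], [E → . d] }  — shift
  I5: { [L → y .] }  — reduce
  I6: { [B → d E . y] }  — shift
  I7: { [B → . L], [B → . d E y], [E → b . B], [L → . * b d], [L → . y] }  — shift
  I8: { [E → d .] }  — reduce
  I9: { [E → b B .] }  — reduce
  I10: { [B → d E y .] }  — reduce
  I11: { [L → * b . d] }  — shift
  I12: { [L → * b d .] }  — reduce

No state contains more than one complete item.

Answer: No reduce-reduce conflicts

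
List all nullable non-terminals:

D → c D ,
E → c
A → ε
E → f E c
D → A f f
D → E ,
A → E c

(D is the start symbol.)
{ 'A' }

A non-terminal is nullable if it can derive ε (the empty string): either it has an ε-production, or it has a production whose right-hand side consists entirely of nullable non-terminals.

ε-productions: A → ε
So A is immediately nullable.
No further non-terminal can be added: every production for the remaining non-terminals contains a terminal or a non-nullable non-terminal.
Nullable = { 'A' }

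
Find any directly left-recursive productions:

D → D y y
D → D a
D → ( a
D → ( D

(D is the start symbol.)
Direct left recursion occurs when N → N α for some non-terminal N (the right-hand side begins with the left-hand side itself).

D → D y y: LEFT RECURSIVE (starts with D)
D → D a: LEFT RECURSIVE (starts with D)
D → ( a: starts with '('
D → ( D: starts with '('

The grammar has direct left recursion on: D.

Answer: Yes, D is left-recursive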